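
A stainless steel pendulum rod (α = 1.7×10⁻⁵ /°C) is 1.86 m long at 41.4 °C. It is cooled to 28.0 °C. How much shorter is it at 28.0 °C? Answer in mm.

|ΔT| = |28.0 − 41.4| = 13.4 K
ΔL = αL₀ΔT = (1.7×10⁻⁵)(1.86)(13.4) = 4.24×10⁻⁴ m

ΔL = 0.424 mm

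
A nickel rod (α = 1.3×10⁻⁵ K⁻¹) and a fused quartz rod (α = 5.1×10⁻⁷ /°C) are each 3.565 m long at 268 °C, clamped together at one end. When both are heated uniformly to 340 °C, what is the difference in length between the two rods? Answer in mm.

3.21 mm

ΔT = 72 K
nickel: ΔL = 1.3×10⁻⁵ × 3.565 m × 72 = 3.3368×10⁻³ m = 3.3368 mm
fused quartz: ΔL = 5.1×10⁻⁷ × 3.565 m × 72 = 1.3091×10⁻⁴ m = 0.13091 mm
difference = 3.3368 − 0.13091 = 3.20589 mm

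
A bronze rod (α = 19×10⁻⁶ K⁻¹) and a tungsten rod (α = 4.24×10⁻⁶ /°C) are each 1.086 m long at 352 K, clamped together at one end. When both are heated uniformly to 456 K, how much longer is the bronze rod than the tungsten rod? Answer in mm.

ΔT = 104 K
bronze: ΔL = 19×10⁻⁶ × 1.086 m × 104 = 2.1459×10⁻³ m = 2.1459 mm
tungsten: ΔL = 4.24×10⁻⁶ × 1.086 m × 104 = 4.7888×10⁻⁴ m = 0.47888 mm
difference = 2.1459 − 0.47888 = 1.66702 mm

1.67 mm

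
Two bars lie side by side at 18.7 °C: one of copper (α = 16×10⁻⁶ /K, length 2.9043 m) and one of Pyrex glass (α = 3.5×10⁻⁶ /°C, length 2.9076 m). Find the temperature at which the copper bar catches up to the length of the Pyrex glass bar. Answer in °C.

L₁(1 + α₁ΔT) = L₂(1 + α₂ΔT) ⇒ ΔT = (L₂ − L₁)/(α₁L₁ − α₂L₂)
L₂ − L₁ = 2.9076 − 2.9043 = 3.30×10⁻³ m
α₁L₁ − α₂L₂ = 16×10⁻⁶×2.9043 − 3.5×10⁻⁶×2.9076 = 3.62922×10⁻⁵ m/K
ΔT = 3.30×10⁻³ / 3.62922×10⁻⁵ = 90.929 K
T = 18.7 + 90.929 = 109.629 °C

T = 109.6 °C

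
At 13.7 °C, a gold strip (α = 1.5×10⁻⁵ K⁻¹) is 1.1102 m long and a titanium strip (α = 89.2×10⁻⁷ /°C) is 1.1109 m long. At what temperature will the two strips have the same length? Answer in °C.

T = 117.5 °C

L₁(1 + α₁ΔT) = L₂(1 + α₂ΔT) ⇒ ΔT = (L₂ − L₁)/(α₁L₁ − α₂L₂)
L₂ − L₁ = 1.1109 − 1.1102 = 7.00×10⁻⁴ m
α₁L₁ − α₂L₂ = 1.5×10⁻⁵×1.1102 − 89.2×10⁻⁷×1.1109 = 6.743772×10⁻⁶ m/K
ΔT = 7.00×10⁻⁴ / 6.743772×10⁻⁶ = 103.799 K
T = 13.7 + 103.799 = 117.499 °C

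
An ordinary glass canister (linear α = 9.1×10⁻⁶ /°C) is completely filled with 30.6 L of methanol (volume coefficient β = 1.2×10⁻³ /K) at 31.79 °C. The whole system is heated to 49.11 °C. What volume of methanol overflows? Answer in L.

0.622 L

The canister also expands: β_container ≈ 3α = 2.73×10⁻⁵ /K
Net overflow = V₀(β_liq − 3α_cont)ΔT
β − 3α = 1.20×10⁻³ − 2.73×10⁻⁵ = 1.1727×10⁻³ /K; ΔT = 17.32 K
ΔV = 30.6 × 1.1727×10⁻³ × 17.32 = 0.622 L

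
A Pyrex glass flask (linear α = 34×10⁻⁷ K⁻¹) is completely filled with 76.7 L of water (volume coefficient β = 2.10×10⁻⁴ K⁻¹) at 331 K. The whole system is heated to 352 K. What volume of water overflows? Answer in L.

0.322 L

The flask also expands: β_container ≈ 3α = 1.02×10⁻⁵ /K
Net overflow = V₀(β_liq − 3α_cont)ΔT
β − 3α = 2.10×10⁻⁴ − 1.02×10⁻⁵ = 1.998×10⁻⁴ /K; ΔT = 21 K
ΔV = 76.7 × 1.998×10⁻⁴ × 21 = 0.322 L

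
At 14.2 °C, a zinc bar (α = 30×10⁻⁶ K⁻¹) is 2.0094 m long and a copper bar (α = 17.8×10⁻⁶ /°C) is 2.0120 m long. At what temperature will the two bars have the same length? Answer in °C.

T = 120.5 °C

Equal length when α₁L₁ΔT − α₂L₂ΔT = L₂ − L₁ = 2.60×10⁻³ m
α₁L₁ = 6.0282×10⁻⁵, α₂L₂ = 3.58136×10⁻⁵ → Δ(αL) = 2.44684×10⁻⁵ m/K
ΔT = 2.60×10⁻³ / 2.44684×10⁻⁵ = 106.260 K, so T = 14.2 + 106.260 = 120.460 °C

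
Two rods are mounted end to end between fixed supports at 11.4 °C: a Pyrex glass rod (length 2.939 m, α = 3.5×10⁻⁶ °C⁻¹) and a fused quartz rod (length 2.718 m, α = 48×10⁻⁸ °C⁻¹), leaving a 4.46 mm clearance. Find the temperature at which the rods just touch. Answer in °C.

α₁L₁ = 1.02865×10⁻⁵ m/K, α₂L₂ = 1.30464×10⁻⁶ m/K → total 1.159114×10⁻⁵ m/K
ΔT = g/(α₁L₁+α₂L₂) = 4.46×10⁻³ / 1.159114×10⁻⁵ = 384.78 K
T = 11.4 + 384.78 = 396.18 °C

T = 396 °C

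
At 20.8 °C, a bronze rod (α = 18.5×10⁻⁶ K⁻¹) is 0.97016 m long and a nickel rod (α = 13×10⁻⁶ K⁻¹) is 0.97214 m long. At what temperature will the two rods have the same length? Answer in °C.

T = 393.7 °C

L₁(1 + α₁ΔT) = L₂(1 + α₂ΔT) ⇒ ΔT = (L₂ − L₁)/(α₁L₁ − α₂L₂)
L₂ − L₁ = 0.97214 − 0.97016 = 1.98×10⁻³ m
α₁L₁ − α₂L₂ = 18.5×10⁻⁶×0.97016 − 13×10⁻⁶×0.97214 = 5.31014×10⁻⁶ m/K
ΔT = 1.98×10⁻³ / 5.31014×10⁻⁶ = 372.872 K
T = 20.8 + 372.872 = 393.672 °C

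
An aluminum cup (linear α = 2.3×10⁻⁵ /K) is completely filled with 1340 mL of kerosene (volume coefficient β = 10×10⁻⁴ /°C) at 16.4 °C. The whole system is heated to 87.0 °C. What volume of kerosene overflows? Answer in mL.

88.1 mL

The cup also expands: β_container ≈ 3α = 6.9×10⁻⁵ /K
Net overflow = V₀(β_liq − 3α_cont)ΔT
β − 3α = 1.00×10⁻³ − 6.9×10⁻⁵ = 9.31×10⁻⁴ /K; ΔT = 70.6 K
ΔV = 1340 × 9.31×10⁻⁴ × 70.6 = 88.1 mL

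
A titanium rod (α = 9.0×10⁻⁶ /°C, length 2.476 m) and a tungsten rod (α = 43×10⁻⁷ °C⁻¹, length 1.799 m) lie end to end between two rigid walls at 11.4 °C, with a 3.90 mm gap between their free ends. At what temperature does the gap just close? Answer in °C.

T = 141 °C

Gap closes when ΔL₁ + ΔL₂ = 3.90 mm = 3.90×10⁻³ m
(α₁L₁ + α₂L₂)ΔT = g
α₁L₁ + α₂L₂ = 9.0×10⁻⁶×2.476 + 43×10⁻⁷×1.799 = 3.00197×10⁻⁵ m/K
ΔT = 3.90×10⁻³ / 3.00197×10⁻⁵ = 129.91 K
T = 11.4 + 129.91 = 141.31 °C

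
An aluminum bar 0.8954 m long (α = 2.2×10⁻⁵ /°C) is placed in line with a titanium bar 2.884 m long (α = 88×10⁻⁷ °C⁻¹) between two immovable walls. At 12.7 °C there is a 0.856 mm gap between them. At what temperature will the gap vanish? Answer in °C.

Gap closes when ΔL₁ + ΔL₂ = 0.856 mm = 8.56×10⁻⁴ m
(α₁L₁ + α₂L₂)ΔT = g
α₁L₁ + α₂L₂ = 2.2×10⁻⁵×0.8954 + 88×10⁻⁷×2.884 = 4.5078×10⁻⁵ m/K
ΔT = 8.56×10⁻⁴ / 4.5078×10⁻⁵ = 18.989 K
T = 12.7 + 18.989 = 31.689 °C

T = 31.7 °C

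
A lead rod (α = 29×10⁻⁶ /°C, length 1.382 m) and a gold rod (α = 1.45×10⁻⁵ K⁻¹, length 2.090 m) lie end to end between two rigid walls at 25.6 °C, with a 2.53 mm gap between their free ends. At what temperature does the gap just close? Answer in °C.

T = 61.5 °C

α₁L₁ = 4.0078×10⁻⁵ m/K, α₂L₂ = 3.0305×10⁻⁵ m/K → total 7.0383×10⁻⁵ m/K
ΔT = g/(α₁L₁+α₂L₂) = 2.53×10⁻³ / 7.0383×10⁻⁵ = 35.946 K
T = 25.6 + 35.946 = 61.546 °C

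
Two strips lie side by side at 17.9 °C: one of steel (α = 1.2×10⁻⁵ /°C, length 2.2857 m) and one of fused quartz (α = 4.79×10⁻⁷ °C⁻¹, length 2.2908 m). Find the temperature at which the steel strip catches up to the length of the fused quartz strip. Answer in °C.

Equal length when α₁L₁ΔT − α₂L₂ΔT = L₂ − L₁ = 5.10×10⁻³ m
α₁L₁ = 2.74284×10⁻⁵, α₂L₂ = 1.0972932×10⁻⁶ → Δ(αL) = 2.63311068×10⁻⁵ m/K
ΔT = 5.10×10⁻³ / 2.63311068×10⁻⁵ = 193.687 K, so T = 17.9 + 193.687 = 211.587 °C

T = 211.6 °C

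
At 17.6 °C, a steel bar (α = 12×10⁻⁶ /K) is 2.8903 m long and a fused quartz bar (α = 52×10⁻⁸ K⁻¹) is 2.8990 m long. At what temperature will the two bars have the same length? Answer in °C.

Equal length when α₁L₁ΔT − α₂L₂ΔT = L₂ − L₁ = 8.70×10⁻³ m
α₁L₁ = 3.46836×10⁻⁵, α₂L₂ = 1.50748×10⁻⁶ → Δ(αL) = 3.317612×10⁻⁵ m/K
ΔT = 8.70×10⁻³ / 3.317612×10⁻⁵ = 262.237 K, so T = 17.6 + 262.237 = 279.837 °C

T = 279.8 °C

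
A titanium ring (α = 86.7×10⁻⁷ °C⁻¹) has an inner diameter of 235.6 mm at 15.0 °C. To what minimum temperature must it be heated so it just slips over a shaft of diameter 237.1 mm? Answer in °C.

T = 749 °C

Required Δd = 237.1 − 235.6 = 1.5 mm
Δd = αd₀ΔT ⇒ ΔT = Δd/(αd₀) = 1.5 / (86.7×10⁻⁷ × 235.6) = 734.34 K
T_min = 15.0 + 734.34 = 749.34 °C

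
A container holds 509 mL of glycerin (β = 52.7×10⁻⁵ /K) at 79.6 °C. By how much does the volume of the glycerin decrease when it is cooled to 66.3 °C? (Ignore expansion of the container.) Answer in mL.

ΔV = 3.57 mL

|ΔT| = |66.3 − 79.6| = 13.3 K
ΔV = βV₀ΔT = (52.7×10⁻⁵)(509)(13.3) = 3.57 mL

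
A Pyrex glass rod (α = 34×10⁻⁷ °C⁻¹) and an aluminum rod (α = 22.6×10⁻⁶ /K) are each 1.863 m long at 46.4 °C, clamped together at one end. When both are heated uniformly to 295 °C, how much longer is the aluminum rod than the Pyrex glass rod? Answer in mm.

8.89 mm

ΔT = 248.6 K
Pyrex glass: ΔL = 34×10⁻⁷ × 1.863 m × 248.6 = 1.5747×10⁻³ m = 1.5747 mm
aluminum: ΔL = 22.6×10⁻⁶ × 1.863 m × 248.6 = 1.0467×10⁻² m = 10.467 mm
difference = 10.467 − 1.5747 = 8.8923 mm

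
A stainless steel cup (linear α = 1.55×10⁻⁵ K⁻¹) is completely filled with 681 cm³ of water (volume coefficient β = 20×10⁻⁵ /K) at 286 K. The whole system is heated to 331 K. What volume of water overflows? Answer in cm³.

The cup also expands: β_container ≈ 3α = 4.65×10⁻⁵ /K
Net overflow = V₀(β_liq − 3α_cont)ΔT
β − 3α = 2.00×10⁻⁴ − 4.65×10⁻⁵ = 1.535×10⁻⁴ /K; ΔT = 45 K
ΔV = 681 × 1.535×10⁻⁴ × 45 = 4.70 cm³

4.70 cm³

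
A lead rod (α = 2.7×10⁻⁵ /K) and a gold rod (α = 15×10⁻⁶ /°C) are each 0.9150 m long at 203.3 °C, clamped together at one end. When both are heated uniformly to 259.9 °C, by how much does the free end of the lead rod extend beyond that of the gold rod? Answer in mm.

0.621 mm

ΔT = 56.6 K
lead: ΔL = 2.7×10⁻⁵ × 0.9150 m × 56.6 = 1.3983×10⁻³ m = 1.3983 mm
gold: ΔL = 15×10⁻⁶ × 0.9150 m × 56.6 = 7.7683×10⁻⁴ m = 0.77683 mm
difference = 1.3983 − 0.77683 = 0.62147 mm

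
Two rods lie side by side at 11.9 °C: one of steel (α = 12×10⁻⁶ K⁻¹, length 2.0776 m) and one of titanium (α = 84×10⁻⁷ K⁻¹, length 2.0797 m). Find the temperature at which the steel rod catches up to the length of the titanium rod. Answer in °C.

L₁(1 + α₁ΔT) = L₂(1 + α₂ΔT) ⇒ ΔT = (L₂ − L₁)/(α₁L₁ − α₂L₂)
L₂ − L₁ = 2.0797 − 2.0776 = 2.10×10⁻³ m
α₁L₁ − α₂L₂ = 12×10⁻⁶×2.0776 − 84×10⁻⁷×2.0797 = 7.46172×10⁻⁶ m/K
ΔT = 2.10×10⁻³ / 7.46172×10⁻⁶ = 281.436 K
T = 11.9 + 281.436 = 293.336 °C

T = 293.3 °C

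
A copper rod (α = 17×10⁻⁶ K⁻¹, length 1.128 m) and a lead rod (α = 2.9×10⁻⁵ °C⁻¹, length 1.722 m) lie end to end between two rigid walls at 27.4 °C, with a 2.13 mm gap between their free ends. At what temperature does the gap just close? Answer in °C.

Gap closes when ΔL₁ + ΔL₂ = 2.13 mm = 2.13×10⁻³ m
(α₁L₁ + α₂L₂)ΔT = g
α₁L₁ + α₂L₂ = 17×10⁻⁶×1.128 + 2.9×10⁻⁵×1.722 = 6.9114×10⁻⁵ m/K
ΔT = 2.13×10⁻³ / 6.9114×10⁻⁵ = 30.819 K
T = 27.4 + 30.819 = 58.219 °C

T = 58.2 °C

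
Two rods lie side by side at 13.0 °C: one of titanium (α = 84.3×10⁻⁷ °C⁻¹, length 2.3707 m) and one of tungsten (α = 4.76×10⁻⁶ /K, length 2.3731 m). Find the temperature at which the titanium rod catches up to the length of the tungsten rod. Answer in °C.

L₁(1 + α₁ΔT) = L₂(1 + α₂ΔT) ⇒ ΔT = (L₂ − L₁)/(α₁L₁ − α₂L₂)
L₂ − L₁ = 2.3731 − 2.3707 = 2.40×10⁻³ m
α₁L₁ − α₂L₂ = 84.3×10⁻⁷×2.3707 − 4.76×10⁻⁶×2.3731 = 8.689045×10⁻⁶ m/K
ΔT = 2.40×10⁻³ / 8.689045×10⁻⁶ = 276.210 K
T = 13.0 + 276.210 = 289.210 °C

T = 289.2 °C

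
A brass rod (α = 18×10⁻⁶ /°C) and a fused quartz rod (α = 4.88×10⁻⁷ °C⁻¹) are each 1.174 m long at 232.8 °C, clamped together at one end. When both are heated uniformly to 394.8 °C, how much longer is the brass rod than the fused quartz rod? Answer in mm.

ΔT = 162.0 K
brass: ΔL = 18×10⁻⁶ × 1.174 m × 162.0 = 3.4234×10⁻³ m = 3.4234 mm
fused quartz: ΔL = 4.88×10⁻⁷ × 1.174 m × 162.0 = 9.2812×10⁻⁵ m = 0.092812 mm
difference = 3.4234 − 0.092812 = 3.330588 mm

3.33 mm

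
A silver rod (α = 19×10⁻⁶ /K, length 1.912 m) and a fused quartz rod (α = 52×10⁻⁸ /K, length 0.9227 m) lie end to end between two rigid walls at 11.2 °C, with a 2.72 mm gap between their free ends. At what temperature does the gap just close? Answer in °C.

Gap closes when ΔL₁ + ΔL₂ = 2.72 mm = 2.72×10⁻³ m
(α₁L₁ + α₂L₂)ΔT = g
α₁L₁ + α₂L₂ = 19×10⁻⁶×1.912 + 52×10⁻⁸×0.9227 = 3.6807804×10⁻⁵ m/K
ΔT = 2.72×10⁻³ / 3.6807804×10⁻⁵ = 73.897 K
T = 11.2 + 73.897 = 85.097 °C

T = 85.1 °C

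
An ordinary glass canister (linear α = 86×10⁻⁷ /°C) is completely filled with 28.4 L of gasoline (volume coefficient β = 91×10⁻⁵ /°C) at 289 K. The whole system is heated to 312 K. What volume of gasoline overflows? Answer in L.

The canister also expands: β_container ≈ 3α = 2.58×10⁻⁵ /K
Net overflow = V₀(β_liq − 3α_cont)ΔT
β − 3α = 9.10×10⁻⁴ − 2.58×10⁻⁵ = 8.842×10⁻⁴ /K; ΔT = 23 K
ΔV = 28.4 × 8.842×10⁻⁴ × 23 = 0.578 L

0.578 L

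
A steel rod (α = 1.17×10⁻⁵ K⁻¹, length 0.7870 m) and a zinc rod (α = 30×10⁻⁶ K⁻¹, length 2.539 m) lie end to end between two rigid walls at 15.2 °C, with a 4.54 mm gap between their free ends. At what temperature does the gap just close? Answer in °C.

T = 68.4 °C

α₁L₁ = 9.2079×10⁻⁶ m/K, α₂L₂ = 7.617×10⁻⁵ m/K → total 8.53779×10⁻⁵ m/K
ΔT = g/(α₁L₁+α₂L₂) = 4.54×10⁻³ / 8.53779×10⁻⁵ = 53.175 K
T = 15.2 + 53.175 = 68.375 °C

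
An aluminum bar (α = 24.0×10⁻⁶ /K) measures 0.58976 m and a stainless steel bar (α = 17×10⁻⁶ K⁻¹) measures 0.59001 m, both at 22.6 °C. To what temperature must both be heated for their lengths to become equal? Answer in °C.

T = 83.22 °C

Equal length when α₁L₁ΔT − α₂L₂ΔT = L₂ − L₁ = 2.50×10⁻⁴ m
α₁L₁ = 1.415424×10⁻⁵, α₂L₂ = 1.003017×10⁻⁵ → Δ(αL) = 4.12407×10⁻⁶ m/K
ΔT = 2.50×10⁻⁴ / 4.12407×10⁻⁶ = 60.6197 K, so T = 22.6 + 60.6197 = 83.2197 °C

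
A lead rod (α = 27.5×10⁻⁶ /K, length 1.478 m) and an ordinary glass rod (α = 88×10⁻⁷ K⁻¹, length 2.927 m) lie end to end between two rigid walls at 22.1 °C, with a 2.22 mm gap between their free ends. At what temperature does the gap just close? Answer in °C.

α₁L₁ = 4.0645×10⁻⁵ m/K, α₂L₂ = 2.57576×10⁻⁵ m/K → total 6.64026×10⁻⁵ m/K
ΔT = g/(α₁L₁+α₂L₂) = 2.22×10⁻³ / 6.64026×10⁻⁵ = 33.432 K
T = 22.1 + 33.432 = 55.532 °C

T = 55.5 °C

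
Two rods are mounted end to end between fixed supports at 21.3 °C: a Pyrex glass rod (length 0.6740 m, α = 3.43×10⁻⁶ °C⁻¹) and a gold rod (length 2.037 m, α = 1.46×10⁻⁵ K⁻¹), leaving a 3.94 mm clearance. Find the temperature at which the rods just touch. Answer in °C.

α₁L₁ = 2.31182×10⁻⁶ m/K, α₂L₂ = 2.97402×10⁻⁵ m/K → total 3.205202×10⁻⁵ m/K
ΔT = g/(α₁L₁+α₂L₂) = 3.94×10⁻³ / 3.205202×10⁻⁵ = 122.93 K
T = 21.3 + 122.93 = 144.23 °C

T = 144 °C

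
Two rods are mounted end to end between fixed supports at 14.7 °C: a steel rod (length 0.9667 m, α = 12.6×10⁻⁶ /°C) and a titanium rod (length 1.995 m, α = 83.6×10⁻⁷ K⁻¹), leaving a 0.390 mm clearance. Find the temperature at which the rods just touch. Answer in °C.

Gap closes when ΔL₁ + ΔL₂ = 0.390 mm = 3.90×10⁻⁴ m
(α₁L₁ + α₂L₂)ΔT = g
α₁L₁ + α₂L₂ = 12.6×10⁻⁶×0.9667 + 83.6×10⁻⁷×1.995 = 2.885862×10⁻⁵ m/K
ΔT = 3.90×10⁻⁴ / 2.885862×10⁻⁵ = 13.514 K
T = 14.7 + 13.514 = 28.214 °C

T = 28.2 °C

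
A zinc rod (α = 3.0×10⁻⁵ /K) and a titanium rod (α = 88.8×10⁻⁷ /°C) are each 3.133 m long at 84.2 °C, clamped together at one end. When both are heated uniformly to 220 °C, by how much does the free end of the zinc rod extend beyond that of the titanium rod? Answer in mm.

8.99 mm

ΔT = 135.8 K
zinc: ΔL = 3.0×10⁻⁵ × 3.133 m × 135.8 = 1.2764×10⁻² m = 12.764 mm
titanium: ΔL = 88.8×10⁻⁷ × 3.133 m × 135.8 = 3.7781×10⁻³ m = 3.7781 mm
difference = 12.764 − 3.7781 = 8.9859 mm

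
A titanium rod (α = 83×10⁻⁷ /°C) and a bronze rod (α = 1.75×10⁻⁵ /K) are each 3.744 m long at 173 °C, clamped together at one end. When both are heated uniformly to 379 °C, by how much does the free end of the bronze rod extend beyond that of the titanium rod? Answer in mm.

7.10 mm

ΔT = 206 K
titanium: ΔL = 83×10⁻⁷ × 3.744 m × 206 = 6.4015×10⁻³ m = 6.4015 mm
bronze: ΔL = 1.75×10⁻⁵ × 3.744 m × 206 = 1.3497×10⁻² m = 13.497 mm
difference = 13.497 − 6.4015 = 7.0955 mm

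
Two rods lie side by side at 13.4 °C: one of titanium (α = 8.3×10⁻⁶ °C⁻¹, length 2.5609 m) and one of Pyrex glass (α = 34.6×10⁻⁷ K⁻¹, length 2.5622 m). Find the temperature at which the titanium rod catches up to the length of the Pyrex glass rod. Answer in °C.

L₁(1 + α₁ΔT) = L₂(1 + α₂ΔT) ⇒ ΔT = (L₂ − L₁)/(α₁L₁ − α₂L₂)
L₂ − L₁ = 2.5622 − 2.5609 = 1.30×10⁻³ m
α₁L₁ − α₂L₂ = 8.3×10⁻⁶×2.5609 − 34.6×10⁻⁷×2.5622 = 1.2390258×10⁻⁵ m/K
ΔT = 1.30×10⁻³ / 1.2390258×10⁻⁵ = 104.921 K
T = 13.4 + 104.921 = 118.321 °C

T = 118.3 °C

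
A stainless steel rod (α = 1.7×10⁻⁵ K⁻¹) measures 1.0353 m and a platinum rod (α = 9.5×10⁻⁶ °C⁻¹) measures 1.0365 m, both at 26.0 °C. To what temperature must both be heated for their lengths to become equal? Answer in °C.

T = 180.8 °C

L₁(1 + α₁ΔT) = L₂(1 + α₂ΔT) ⇒ ΔT = (L₂ − L₁)/(α₁L₁ − α₂L₂)
L₂ − L₁ = 1.0365 − 1.0353 = 1.20×10⁻³ m
α₁L₁ − α₂L₂ = 1.7×10⁻⁵×1.0353 − 9.5×10⁻⁶×1.0365 = 7.75335×10⁻⁶ m/K
ΔT = 1.20×10⁻³ / 7.75335×10⁻⁶ = 154.772 K
T = 26.0 + 154.772 = 180.772 °C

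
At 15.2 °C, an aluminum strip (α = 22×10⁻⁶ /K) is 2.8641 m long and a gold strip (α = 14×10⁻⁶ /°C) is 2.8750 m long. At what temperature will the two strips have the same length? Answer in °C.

T = 494.1 °C

Equal length when α₁L₁ΔT − α₂L₂ΔT = L₂ − L₁ = 1.09×10⁻² m
α₁L₁ = 6.30102×10⁻⁵, α₂L₂ = 4.025×10⁻⁵ → Δ(αL) = 2.27602×10⁻⁵ m/K
ΔT = 1.09×10⁻² / 2.27602×10⁻⁵ = 478.906 K, so T = 15.2 + 478.906 = 494.106 °C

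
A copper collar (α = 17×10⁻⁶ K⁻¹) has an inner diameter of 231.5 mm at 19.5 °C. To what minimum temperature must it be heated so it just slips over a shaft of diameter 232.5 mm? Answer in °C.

Required Δd = 232.5 − 231.5 = 1.0 mm
Δd = αd₀ΔT ⇒ ΔT = Δd/(αd₀) = 1.0 / (17×10⁻⁶ × 231.5) = 254.10 K
T_min = 19.5 + 254.10 = 273.60 °C

T = 274 °C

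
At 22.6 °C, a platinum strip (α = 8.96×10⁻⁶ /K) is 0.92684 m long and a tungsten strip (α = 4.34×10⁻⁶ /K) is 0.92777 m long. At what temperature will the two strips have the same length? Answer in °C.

Equal length when α₁L₁ΔT − α₂L₂ΔT = L₂ − L₁ = 9.30×10⁻⁴ m
α₁L₁ = 8.3044864×10⁻⁶, α₂L₂ = 4.0265218×10⁻⁶ → Δ(αL) = 4.2779646×10⁻⁶ m/K
ΔT = 9.30×10⁻⁴ / 4.2779646×10⁻⁶ = 217.393 K, so T = 22.6 + 217.393 = 239.993 °C

T = 240.0 °C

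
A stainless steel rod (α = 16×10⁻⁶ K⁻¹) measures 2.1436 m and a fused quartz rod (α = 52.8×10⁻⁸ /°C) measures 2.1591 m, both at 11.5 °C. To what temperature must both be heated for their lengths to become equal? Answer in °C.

T = 479.0 °C

L₁(1 + α₁ΔT) = L₂(1 + α₂ΔT) ⇒ ΔT = (L₂ − L₁)/(α₁L₁ − α₂L₂)
L₂ − L₁ = 2.1591 − 2.1436 = 1.55×10⁻² m
α₁L₁ − α₂L₂ = 16×10⁻⁶×2.1436 − 52.8×10⁻⁸×2.1591 = 3.31575952×10⁻⁵ m/K
ΔT = 1.55×10⁻² / 3.31575952×10⁻⁵ = 467.465 K
T = 11.5 + 467.465 = 478.965 °C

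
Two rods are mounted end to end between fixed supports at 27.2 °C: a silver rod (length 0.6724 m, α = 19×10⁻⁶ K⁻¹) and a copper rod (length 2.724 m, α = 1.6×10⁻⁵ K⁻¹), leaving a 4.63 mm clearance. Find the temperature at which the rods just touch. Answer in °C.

T = 109 °C

α₁L₁ = 1.27756×10⁻⁵ m/K, α₂L₂ = 4.3584×10⁻⁵ m/K → total 5.63596×10⁻⁵ m/K
ΔT = g/(α₁L₁+α₂L₂) = 4.63×10⁻³ / 5.63596×10⁻⁵ = 82.15 K
T = 27.2 + 82.15 = 109.35 °C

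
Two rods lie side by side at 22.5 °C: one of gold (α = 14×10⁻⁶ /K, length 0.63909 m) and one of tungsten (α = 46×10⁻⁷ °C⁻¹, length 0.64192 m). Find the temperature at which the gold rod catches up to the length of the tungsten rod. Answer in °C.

T = 494.6 °C

L₁(1 + α₁ΔT) = L₂(1 + α₂ΔT) ⇒ ΔT = (L₂ − L₁)/(α₁L₁ − α₂L₂)
L₂ − L₁ = 0.64192 − 0.63909 = 2.83×10⁻³ m
α₁L₁ − α₂L₂ = 14×10⁻⁶×0.63909 − 46×10⁻⁷×0.64192 = 5.994428×10⁻⁶ m/K
ΔT = 2.83×10⁻³ / 5.994428×10⁻⁶ = 472.105 K
T = 22.5 + 472.105 = 494.605 °C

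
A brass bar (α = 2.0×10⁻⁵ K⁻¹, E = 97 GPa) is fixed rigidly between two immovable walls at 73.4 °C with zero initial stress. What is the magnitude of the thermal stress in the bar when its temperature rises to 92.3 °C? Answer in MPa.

Fully constrained: the free strain ε = αΔT is blocked, so σ = Eε = EαΔT.
|ΔT| = 18.9 K
σ = 97.0×10⁹ × 2.0×10⁻⁵ × 18.9 = 3.67×10⁷ Pa

σ = 36.7 MPa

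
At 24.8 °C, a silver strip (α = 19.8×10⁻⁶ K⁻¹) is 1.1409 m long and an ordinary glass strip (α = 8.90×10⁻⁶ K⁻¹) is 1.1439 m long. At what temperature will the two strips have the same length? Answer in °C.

T = 266.6 °C

L₁(1 + α₁ΔT) = L₂(1 + α₂ΔT) ⇒ ΔT = (L₂ − L₁)/(α₁L₁ − α₂L₂)
L₂ − L₁ = 1.1439 − 1.1409 = 3.00×10⁻³ m
α₁L₁ − α₂L₂ = 19.8×10⁻⁶×1.1409 − 8.90×10⁻⁶×1.1439 = 1.240911×10⁻⁵ m/K
ΔT = 3.00×10⁻³ / 1.240911×10⁻⁵ = 241.758 K
T = 24.8 + 241.758 = 266.558 °C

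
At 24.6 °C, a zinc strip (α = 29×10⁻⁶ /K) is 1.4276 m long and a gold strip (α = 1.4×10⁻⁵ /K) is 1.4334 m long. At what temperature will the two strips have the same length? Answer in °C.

L₁(1 + α₁ΔT) = L₂(1 + α₂ΔT) ⇒ ΔT = (L₂ − L₁)/(α₁L₁ − α₂L₂)
L₂ − L₁ = 1.4334 − 1.4276 = 5.80×10⁻³ m
α₁L₁ − α₂L₂ = 29×10⁻⁶×1.4276 − 1.4×10⁻⁵×1.4334 = 2.13328×10⁻⁵ m/K
ΔT = 5.80×10⁻³ / 2.13328×10⁻⁵ = 271.882 K
T = 24.6 + 271.882 = 296.482 °C

T = 296.5 °C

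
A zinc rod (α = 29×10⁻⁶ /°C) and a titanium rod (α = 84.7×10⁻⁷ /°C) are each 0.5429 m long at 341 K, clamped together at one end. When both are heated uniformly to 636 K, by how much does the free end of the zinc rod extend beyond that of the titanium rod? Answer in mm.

ΔT = 295 K
zinc: ΔL = 29×10⁻⁶ × 0.5429 m × 295 = 4.6445×10⁻³ m = 4.6445 mm
titanium: ΔL = 84.7×10⁻⁷ × 0.5429 m × 295 = 1.3565×10⁻³ m = 1.3565 mm
difference = 4.6445 − 1.3565 = 3.2880 mm

3.29 mm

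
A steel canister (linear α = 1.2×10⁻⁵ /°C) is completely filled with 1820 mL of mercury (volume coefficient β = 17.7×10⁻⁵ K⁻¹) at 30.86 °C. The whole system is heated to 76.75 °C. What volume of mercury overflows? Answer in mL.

11.8 mL

The canister also expands: β_container ≈ 3α = 3.6×10⁻⁵ /K
Net overflow = V₀(β_liq − 3α_cont)ΔT
β − 3α = 1.77×10⁻⁴ − 3.6×10⁻⁵ = 1.41×10⁻⁴ /K; ΔT = 45.89 K
ΔV = 1820 × 1.41×10⁻⁴ × 45.89 = 11.8 mL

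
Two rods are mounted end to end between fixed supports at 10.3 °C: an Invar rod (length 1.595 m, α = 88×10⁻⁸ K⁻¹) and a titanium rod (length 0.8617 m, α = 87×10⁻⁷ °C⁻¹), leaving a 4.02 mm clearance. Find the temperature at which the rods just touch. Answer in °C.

Gap closes when ΔL₁ + ΔL₂ = 4.02 mm = 4.02×10⁻³ m
(α₁L₁ + α₂L₂)ΔT = g
α₁L₁ + α₂L₂ = 88×10⁻⁸×1.595 + 87×10⁻⁷×0.8617 = 8.90039×10⁻⁶ m/K
ΔT = 4.02×10⁻³ / 8.90039×10⁻⁶ = 451.67 K
T = 10.3 + 451.67 = 461.97 °C

T = 462 °C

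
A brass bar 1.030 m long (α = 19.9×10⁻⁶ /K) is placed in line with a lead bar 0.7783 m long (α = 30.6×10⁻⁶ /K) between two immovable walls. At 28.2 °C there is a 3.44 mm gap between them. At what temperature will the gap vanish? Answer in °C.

α₁L₁ = 2.0497×10⁻⁵ m/K, α₂L₂ = 2.381598×10⁻⁵ m/K → total 4.431298×10⁻⁵ m/K
ΔT = g/(α₁L₁+α₂L₂) = 3.44×10⁻³ / 4.431298×10⁻⁵ = 77.63 K
T = 28.2 + 77.63 = 105.83 °C

T = 106 °C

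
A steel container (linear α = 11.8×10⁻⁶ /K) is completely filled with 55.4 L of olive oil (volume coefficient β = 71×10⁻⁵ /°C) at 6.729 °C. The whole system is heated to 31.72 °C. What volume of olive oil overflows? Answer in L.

0.934 L

The container also expands: β_container ≈ 3α = 3.54×10⁻⁵ /K
Net overflow = V₀(β_liq − 3α_cont)ΔT
β − 3α = 7.10×10⁻⁴ − 3.54×10⁻⁵ = 6.746×10⁻⁴ /K; ΔT = 24.991 K
ΔV = 55.4 × 6.746×10⁻⁴ × 24.991 = 0.934 L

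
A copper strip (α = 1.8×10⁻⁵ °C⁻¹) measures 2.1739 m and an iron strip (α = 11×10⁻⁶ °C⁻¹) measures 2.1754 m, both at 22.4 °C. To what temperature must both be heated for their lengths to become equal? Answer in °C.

Equal length when α₁L₁ΔT − α₂L₂ΔT = L₂ − L₁ = 1.50×10⁻³ m
α₁L₁ = 3.91302×10⁻⁵, α₂L₂ = 2.39294×10⁻⁵ → Δ(αL) = 1.52008×10⁻⁵ m/K
ΔT = 1.50×10⁻³ / 1.52008×10⁻⁵ = 98.679 K, so T = 22.4 + 98.679 = 121.079 °C

T = 121.1 °C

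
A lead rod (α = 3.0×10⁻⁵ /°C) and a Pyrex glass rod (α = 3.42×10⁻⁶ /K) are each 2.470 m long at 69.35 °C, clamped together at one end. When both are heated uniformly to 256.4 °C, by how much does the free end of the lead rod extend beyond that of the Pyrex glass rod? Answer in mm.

ΔT = 187.05 K
lead: ΔL = 3.0×10⁻⁵ × 2.470 m × 187.05 = 1.3860×10⁻² m = 13.860 mm
Pyrex glass: ΔL = 3.42×10⁻⁶ × 2.470 m × 187.05 = 1.5801×10⁻³ m = 1.5801 mm
difference = 13.860 − 1.5801 = 12.2799 mm

12.3 mm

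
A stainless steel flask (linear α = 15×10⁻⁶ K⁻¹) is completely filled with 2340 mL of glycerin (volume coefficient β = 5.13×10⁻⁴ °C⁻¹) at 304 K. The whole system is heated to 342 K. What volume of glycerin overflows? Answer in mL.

41.6 mL

The flask also expands: β_container ≈ 3α = 4.5×10⁻⁵ /K
Net overflow = V₀(β_liq − 3α_cont)ΔT
β − 3α = 5.13×10⁻⁴ − 4.5×10⁻⁵ = 4.68×10⁻⁴ /K; ΔT = 38 K
ΔV = 2340 × 4.68×10⁻⁴ × 38 = 41.6 mL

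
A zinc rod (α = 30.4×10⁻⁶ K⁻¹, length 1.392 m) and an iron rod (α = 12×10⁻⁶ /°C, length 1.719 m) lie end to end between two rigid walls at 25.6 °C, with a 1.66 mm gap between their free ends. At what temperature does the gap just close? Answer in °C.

α₁L₁ = 4.23168×10⁻⁵ m/K, α₂L₂ = 2.0628×10⁻⁵ m/K → total 6.29448×10⁻⁵ m/K
ΔT = g/(α₁L₁+α₂L₂) = 1.66×10⁻³ / 6.29448×10⁻⁵ = 26.372 K
T = 25.6 + 26.372 = 51.972 °C

T = 52.0 °C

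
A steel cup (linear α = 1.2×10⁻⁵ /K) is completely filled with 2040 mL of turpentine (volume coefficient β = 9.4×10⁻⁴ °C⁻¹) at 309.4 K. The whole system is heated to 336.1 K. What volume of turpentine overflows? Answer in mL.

The cup also expands: β_container ≈ 3α = 3.6×10⁻⁵ /K
Net overflow = V₀(β_liq − 3α_cont)ΔT
β − 3α = 9.40×10⁻⁴ − 3.6×10⁻⁵ = 9.04×10⁻⁴ /K; ΔT = 26.7 K
ΔV = 2040 × 9.04×10⁻⁴ × 26.7 = 49.2 mL

49.2 mL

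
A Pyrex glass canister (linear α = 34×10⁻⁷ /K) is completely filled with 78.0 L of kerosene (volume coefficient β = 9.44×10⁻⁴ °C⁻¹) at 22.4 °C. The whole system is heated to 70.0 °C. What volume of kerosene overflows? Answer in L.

3.47 L

The canister also expands: β_container ≈ 3α = 1.02×10⁻⁵ /K
Net overflow = V₀(β_liq − 3α_cont)ΔT
β − 3α = 9.44×10⁻⁴ − 1.02×10⁻⁵ = 9.338×10⁻⁴ /K; ΔT = 47.6 K
ΔV = 78.0 × 9.338×10⁻⁴ × 47.6 = 3.47 L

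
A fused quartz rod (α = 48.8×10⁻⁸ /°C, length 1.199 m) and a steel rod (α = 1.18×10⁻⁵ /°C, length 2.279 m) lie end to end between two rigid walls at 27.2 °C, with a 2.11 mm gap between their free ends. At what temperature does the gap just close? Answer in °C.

α₁L₁ = 5.85112×10⁻⁷ m/K, α₂L₂ = 2.68922×10⁻⁵ m/K → total 2.7477312×10⁻⁵ m/K
ΔT = g/(α₁L₁+α₂L₂) = 2.11×10⁻³ / 2.7477312×10⁻⁵ = 76.79 K
T = 27.2 + 76.79 = 103.99 °C

T = 104 °C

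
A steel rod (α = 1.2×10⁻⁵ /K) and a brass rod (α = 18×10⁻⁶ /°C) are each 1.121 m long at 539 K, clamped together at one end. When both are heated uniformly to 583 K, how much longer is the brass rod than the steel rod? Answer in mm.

0.296 mm

ΔT = 44 K
steel: ΔL = 1.2×10⁻⁵ × 1.121 m × 44 = 5.9189×10⁻⁴ m = 0.59189 mm
brass: ΔL = 18×10⁻⁶ × 1.121 m × 44 = 8.8783×10⁻⁴ m = 0.88783 mm
difference = 0.88783 − 0.59189 = 0.29594 mm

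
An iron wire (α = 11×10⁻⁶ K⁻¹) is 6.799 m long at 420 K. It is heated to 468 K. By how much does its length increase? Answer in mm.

ΔL = 3.59 mm

|ΔT| = |468 − 420| = 48 K
ΔL = αL₀ΔT = (11×10⁻⁶)(6.799)(48) = 3.59×10⁻³ m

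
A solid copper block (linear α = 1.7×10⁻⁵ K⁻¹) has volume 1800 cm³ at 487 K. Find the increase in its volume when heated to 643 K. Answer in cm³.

Isotropic solid: β ≈ 3α = 5.1×10⁻⁵ /K; ΔT = 156 K
ΔV = 3αV₀ΔT = 3(1.7×10⁻⁵)(1800)(156) = 14.3 cm³

ΔV = 14.3 cm³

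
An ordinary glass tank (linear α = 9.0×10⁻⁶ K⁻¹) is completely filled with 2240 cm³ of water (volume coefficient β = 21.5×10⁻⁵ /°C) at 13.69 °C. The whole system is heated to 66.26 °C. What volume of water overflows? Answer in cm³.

The tank also expands: β_container ≈ 3α = 2.7×10⁻⁵ /K
Net overflow = V₀(β_liq − 3α_cont)ΔT
β − 3α = 2.15×10⁻⁴ − 2.7×10⁻⁵ = 1.88×10⁻⁴ /K; ΔT = 52.57 K
ΔV = 2240 × 1.88×10⁻⁴ × 52.57 = 22.1 cm³

22.1 cm³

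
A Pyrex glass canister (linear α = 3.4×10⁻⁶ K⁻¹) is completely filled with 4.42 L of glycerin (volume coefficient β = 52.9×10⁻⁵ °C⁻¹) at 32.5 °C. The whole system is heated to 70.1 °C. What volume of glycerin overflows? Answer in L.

The canister also expands: β_container ≈ 3α = 1.02×10⁻⁵ /K
Net overflow = V₀(β_liq − 3α_cont)ΔT
β − 3α = 5.29×10⁻⁴ − 1.02×10⁻⁵ = 5.188×10⁻⁴ /K; ΔT = 37.6 K
ΔV = 4.42 × 5.188×10⁻⁴ × 37.6 = 0.0862 L

0.0862 L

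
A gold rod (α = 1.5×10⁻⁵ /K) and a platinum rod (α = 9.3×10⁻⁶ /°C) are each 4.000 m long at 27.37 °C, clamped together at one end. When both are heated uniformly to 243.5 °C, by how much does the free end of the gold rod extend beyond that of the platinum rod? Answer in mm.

4.93 mm

ΔT = 216.13 K
gold: ΔL = 1.5×10⁻⁵ × 4.000 m × 216.13 = 1.2968×10⁻² m = 12.968 mm
platinum: ΔL = 9.3×10⁻⁶ × 4.000 m × 216.13 = 8.0400×10⁻³ m = 8.0400 mm
difference = 12.968 − 8.0400 = 4.928 mm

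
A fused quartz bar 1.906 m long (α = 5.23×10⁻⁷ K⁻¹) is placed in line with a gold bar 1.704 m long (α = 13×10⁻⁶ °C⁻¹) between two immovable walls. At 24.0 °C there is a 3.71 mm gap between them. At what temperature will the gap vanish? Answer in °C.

T = 184 °C

α₁L₁ = 9.96838×10⁻⁷ m/K, α₂L₂ = 2.2152×10⁻⁵ m/K → total 2.3148838×10⁻⁵ m/K
ΔT = g/(α₁L₁+α₂L₂) = 3.71×10⁻³ / 2.3148838×10⁻⁵ = 160.27 K
T = 24.0 + 160.27 = 184.27 °C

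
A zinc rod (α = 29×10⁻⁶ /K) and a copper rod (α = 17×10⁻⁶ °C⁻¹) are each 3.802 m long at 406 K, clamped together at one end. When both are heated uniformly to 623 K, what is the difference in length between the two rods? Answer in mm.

ΔT = 217 K
zinc: ΔL = 29×10⁻⁶ × 3.802 m × 217 = 2.3926×10⁻² m = 23.926 mm
copper: ΔL = 17×10⁻⁶ × 3.802 m × 217 = 1.4026×10⁻² m = 14.026 mm
difference = 23.926 − 14.026 = 9.900 mm

9.90 mm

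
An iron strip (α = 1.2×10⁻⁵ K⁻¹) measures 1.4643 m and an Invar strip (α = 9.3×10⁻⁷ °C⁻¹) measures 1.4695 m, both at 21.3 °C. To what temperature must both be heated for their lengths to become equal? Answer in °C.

T = 342.2 °C

Equal length when α₁L₁ΔT − α₂L₂ΔT = L₂ − L₁ = 5.20×10⁻³ m
α₁L₁ = 1.75716×10⁻⁵, α₂L₂ = 1.366635×10⁻⁶ → Δ(αL) = 1.6204965×10⁻⁵ m/K
ΔT = 5.20×10⁻³ / 1.6204965×10⁻⁵ = 320.889 K, so T = 21.3 + 320.889 = 342.189 °C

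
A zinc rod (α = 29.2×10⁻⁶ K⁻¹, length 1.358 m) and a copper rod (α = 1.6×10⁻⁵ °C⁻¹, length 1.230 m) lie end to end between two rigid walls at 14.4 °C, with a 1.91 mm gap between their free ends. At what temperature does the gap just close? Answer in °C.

T = 46.6 °C

α₁L₁ = 3.96536×10⁻⁵ m/K, α₂L₂ = 1.968×10⁻⁵ m/K → total 5.93336×10⁻⁵ m/K
ΔT = g/(α₁L₁+α₂L₂) = 1.91×10⁻³ / 5.93336×10⁻⁵ = 32.191 K
T = 14.4 + 32.191 = 46.591 °C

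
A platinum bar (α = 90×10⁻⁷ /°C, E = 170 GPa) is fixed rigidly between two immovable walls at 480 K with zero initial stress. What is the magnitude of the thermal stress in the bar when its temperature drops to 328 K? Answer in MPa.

Fully constrained: the free strain ε = αΔT is blocked, so σ = Eε = EαΔT.
|ΔT| = 152 K
σ = 170×10⁹ × 90×10⁻⁷ × 152 = 2.33×10⁸ Pa

σ = 233 MPa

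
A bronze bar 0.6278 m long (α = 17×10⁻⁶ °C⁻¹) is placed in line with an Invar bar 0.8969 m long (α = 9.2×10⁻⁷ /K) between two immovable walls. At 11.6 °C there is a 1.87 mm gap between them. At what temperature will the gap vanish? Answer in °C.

T = 174 °C

Gap closes when ΔL₁ + ΔL₂ = 1.87 mm = 1.87×10⁻³ m
(α₁L₁ + α₂L₂)ΔT = g
α₁L₁ + α₂L₂ = 17×10⁻⁶×0.6278 + 9.2×10⁻⁷×0.8969 = 1.1497748×10⁻⁵ m/K
ΔT = 1.87×10⁻³ / 1.1497748×10⁻⁵ = 162.64 K
T = 11.6 + 162.64 = 174.24 °C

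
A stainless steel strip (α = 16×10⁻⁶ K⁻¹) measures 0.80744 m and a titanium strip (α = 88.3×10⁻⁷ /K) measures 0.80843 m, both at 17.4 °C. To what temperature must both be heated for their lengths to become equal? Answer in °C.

T = 188.7 °C

L₁(1 + α₁ΔT) = L₂(1 + α₂ΔT) ⇒ ΔT = (L₂ − L₁)/(α₁L₁ − α₂L₂)
L₂ − L₁ = 0.80843 − 0.80744 = 9.90×10⁻⁴ m
α₁L₁ − α₂L₂ = 16×10⁻⁶×0.80744 − 88.3×10⁻⁷×0.80843 = 5.7806031×10⁻⁶ m/K
ΔT = 9.90×10⁻⁴ / 5.7806031×10⁻⁶ = 171.262 K
T = 17.4 + 171.262 = 188.662 °C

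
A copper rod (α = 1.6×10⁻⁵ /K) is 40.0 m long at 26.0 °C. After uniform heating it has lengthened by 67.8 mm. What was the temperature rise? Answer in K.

ΔT = 106 K

ΔL = αL₀ΔT ⇒ ΔT = ΔL / (αL₀)
ΔT = 67.8×10⁻³ m / (1.6×10⁻⁵ × 40.0 m) = 105.94 K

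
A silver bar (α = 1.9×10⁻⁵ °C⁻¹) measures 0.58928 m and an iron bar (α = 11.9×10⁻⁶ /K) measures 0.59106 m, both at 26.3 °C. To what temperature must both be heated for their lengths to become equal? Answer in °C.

T = 453.9 °C

Equal length when α₁L₁ΔT − α₂L₂ΔT = L₂ − L₁ = 1.78×10⁻³ m
α₁L₁ = 1.119632×10⁻⁵, α₂L₂ = 7.033614×10⁻⁶ → Δ(αL) = 4.162706×10⁻⁶ m/K
ΔT = 1.78×10⁻³ / 4.162706×10⁻⁶ = 427.606 K, so T = 26.3 + 427.606 = 453.906 °C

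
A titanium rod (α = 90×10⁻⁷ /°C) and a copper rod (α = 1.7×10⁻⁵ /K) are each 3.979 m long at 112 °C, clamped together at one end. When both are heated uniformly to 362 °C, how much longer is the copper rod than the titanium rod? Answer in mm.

ΔT = 250 K
titanium: ΔL = 90×10⁻⁷ × 3.979 m × 250 = 8.9527×10⁻³ m = 8.9527 mm
copper: ΔL = 1.7×10⁻⁵ × 3.979 m × 250 = 1.6911×10⁻² m = 16.911 mm
difference = 16.911 − 8.9527 = 7.9583 mm

7.96 mm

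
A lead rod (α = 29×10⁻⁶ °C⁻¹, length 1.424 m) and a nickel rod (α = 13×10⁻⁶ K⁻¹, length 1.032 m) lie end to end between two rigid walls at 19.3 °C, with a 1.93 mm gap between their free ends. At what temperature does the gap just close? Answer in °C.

T = 54.6 °C

α₁L₁ = 4.1296×10⁻⁵ m/K, α₂L₂ = 1.3416×10⁻⁵ m/K → total 5.4712×10⁻⁵ m/K
ΔT = g/(α₁L₁+α₂L₂) = 1.93×10⁻³ / 5.4712×10⁻⁵ = 35.276 K
T = 19.3 + 35.276 = 54.576 °C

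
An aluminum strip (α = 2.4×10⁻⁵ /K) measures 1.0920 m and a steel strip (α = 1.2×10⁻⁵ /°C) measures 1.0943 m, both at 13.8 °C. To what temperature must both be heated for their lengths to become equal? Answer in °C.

Equal length when α₁L₁ΔT − α₂L₂ΔT = L₂ − L₁ = 2.30×10⁻³ m
α₁L₁ = 2.6208×10⁻⁵, α₂L₂ = 1.31316×10⁻⁵ → Δ(αL) = 1.30764×10⁻⁵ m/K
ΔT = 2.30×10⁻³ / 1.30764×10⁻⁵ = 175.889 K, so T = 13.8 + 175.889 = 189.689 °C

T = 189.7 °C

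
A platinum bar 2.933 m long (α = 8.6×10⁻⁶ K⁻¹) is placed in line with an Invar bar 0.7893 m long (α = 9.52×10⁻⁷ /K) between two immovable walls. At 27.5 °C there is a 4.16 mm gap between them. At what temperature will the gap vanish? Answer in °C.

α₁L₁ = 2.52238×10⁻⁵ m/K, α₂L₂ = 7.514136×10⁻⁷ m/K → total 2.59752136×10⁻⁵ m/K
ΔT = g/(α₁L₁+α₂L₂) = 4.16×10⁻³ / 2.59752136×10⁻⁵ = 160.15 K
T = 27.5 + 160.15 = 187.65 °C

T = 188 °C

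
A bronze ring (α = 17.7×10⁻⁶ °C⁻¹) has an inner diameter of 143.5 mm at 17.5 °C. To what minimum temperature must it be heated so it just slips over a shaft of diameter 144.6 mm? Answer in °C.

T = 451 °C

Required Δd = 144.6 − 143.5 = 1.1 mm
Δd = αd₀ΔT ⇒ ΔT = Δd/(αd₀) = 1.1 / (17.7×10⁻⁶ × 143.5) = 433.08 K
T_min = 17.5 + 433.08 = 450.58 °C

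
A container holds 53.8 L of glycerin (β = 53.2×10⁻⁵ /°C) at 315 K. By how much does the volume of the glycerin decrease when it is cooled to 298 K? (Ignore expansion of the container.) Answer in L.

|ΔT| = |298 − 315| = 17 K
ΔV = βV₀ΔT = (53.2×10⁻⁵)(53.8)(17) = 0.487 L

ΔV = 0.487 L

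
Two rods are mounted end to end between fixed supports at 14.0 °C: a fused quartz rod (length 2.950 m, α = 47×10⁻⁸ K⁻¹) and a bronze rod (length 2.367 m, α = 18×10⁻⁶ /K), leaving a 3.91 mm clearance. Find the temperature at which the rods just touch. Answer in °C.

Gap closes when ΔL₁ + ΔL₂ = 3.91 mm = 3.91×10⁻³ m
(α₁L₁ + α₂L₂)ΔT = g
α₁L₁ + α₂L₂ = 47×10⁻⁸×2.950 + 18×10⁻⁶×2.367 = 4.39925×10⁻⁵ m/K
ΔT = 3.91×10⁻³ / 4.39925×10⁻⁵ = 88.88 K
T = 14.0 + 88.88 = 102.88 °C

T = 103 °C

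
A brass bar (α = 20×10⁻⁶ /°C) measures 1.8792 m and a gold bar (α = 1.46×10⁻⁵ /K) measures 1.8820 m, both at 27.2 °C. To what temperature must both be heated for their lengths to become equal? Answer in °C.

L₁(1 + α₁ΔT) = L₂(1 + α₂ΔT) ⇒ ΔT = (L₂ − L₁)/(α₁L₁ − α₂L₂)
L₂ − L₁ = 1.8820 − 1.8792 = 2.80×10⁻³ m
α₁L₁ − α₂L₂ = 20×10⁻⁶×1.8792 − 1.46×10⁻⁵×1.8820 = 1.01068×10⁻⁵ m/K
ΔT = 2.80×10⁻³ / 1.01068×10⁻⁵ = 277.041 K
T = 27.2 + 277.041 = 304.241 °C

T = 304.2 °C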